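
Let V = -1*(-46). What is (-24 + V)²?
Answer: 484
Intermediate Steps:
V = 46
(-24 + V)² = (-24 + 46)² = 22² = 484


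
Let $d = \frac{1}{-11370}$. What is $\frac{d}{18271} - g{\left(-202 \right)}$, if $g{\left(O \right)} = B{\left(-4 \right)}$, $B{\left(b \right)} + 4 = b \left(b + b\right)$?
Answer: $- \frac{5816755561}{207741270} \approx -28.0$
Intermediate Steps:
$d = - \frac{1}{11370} \approx -8.7951 \cdot 10^{-5}$
$B{\left(b \right)} = -4 + 2 b^{2}$ ($B{\left(b \right)} = -4 + b \left(b + b\right) = -4 + b 2 b = -4 + 2 b^{2}$)
$g{\left(O \right)} = 28$ ($g{\left(O \right)} = -4 + 2 \left(-4\right)^{2} = -4 + 2 \cdot 16 = -4 + 32 = 28$)
$\frac{d}{18271} - g{\left(-202 \right)} = - \frac{1}{11370 \cdot 18271} - 28 = \left(- \frac{1}{11370}\right) \frac{1}{18271} - 28 = - \frac{1}{207741270} - 28 = - \frac{5816755561}{207741270}$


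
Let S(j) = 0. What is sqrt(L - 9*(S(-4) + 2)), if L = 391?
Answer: sqrt(373) ≈ 19.313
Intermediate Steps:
sqrt(L - 9*(S(-4) + 2)) = sqrt(391 - 9*(0 + 2)) = sqrt(391 - 9*2) = sqrt(391 - 18) = sqrt(373)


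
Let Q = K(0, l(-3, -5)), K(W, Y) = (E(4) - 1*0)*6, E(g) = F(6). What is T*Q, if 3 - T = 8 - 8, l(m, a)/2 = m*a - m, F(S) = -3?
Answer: -54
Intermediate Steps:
E(g) = -3
l(m, a) = -2*m + 2*a*m (l(m, a) = 2*(m*a - m) = 2*(a*m - m) = 2*(-m + a*m) = -2*m + 2*a*m)
T = 3 (T = 3 - (8 - 8) = 3 - 1*0 = 3 + 0 = 3)
K(W, Y) = -18 (K(W, Y) = (-3 - 1*0)*6 = (-3 + 0)*6 = -3*6 = -18)
Q = -18
T*Q = 3*(-18) = -54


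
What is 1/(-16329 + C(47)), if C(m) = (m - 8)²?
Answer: -1/14808 ≈ -6.7531e-5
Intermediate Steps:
C(m) = (-8 + m)²
1/(-16329 + C(47)) = 1/(-16329 + (-8 + 47)²) = 1/(-16329 + 39²) = 1/(-16329 + 1521) = 1/(-14808) = -1/14808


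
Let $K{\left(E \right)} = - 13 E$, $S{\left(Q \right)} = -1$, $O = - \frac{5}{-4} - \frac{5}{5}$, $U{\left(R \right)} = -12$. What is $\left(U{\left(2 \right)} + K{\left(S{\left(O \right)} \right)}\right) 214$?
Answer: $214$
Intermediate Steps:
$O = \frac{1}{4}$ ($O = \left(-5\right) \left(- \frac{1}{4}\right) - 1 = \frac{5}{4} - 1 = \frac{1}{4} \approx 0.25$)
$\left(U{\left(2 \right)} + K{\left(S{\left(O \right)} \right)}\right) 214 = \left(-12 - -13\right) 214 = \left(-12 + 13\right) 214 = 1 \cdot 214 = 214$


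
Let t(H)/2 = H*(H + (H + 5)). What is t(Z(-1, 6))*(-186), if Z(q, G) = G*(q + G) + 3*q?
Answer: -592596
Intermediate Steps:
Z(q, G) = 3*q + G*(G + q) (Z(q, G) = G*(G + q) + 3*q = 3*q + G*(G + q))
t(H) = 2*H*(5 + 2*H) (t(H) = 2*(H*(H + (H + 5))) = 2*(H*(H + (5 + H))) = 2*(H*(5 + 2*H)) = 2*H*(5 + 2*H))
t(Z(-1, 6))*(-186) = (2*(6**2 + 3*(-1) + 6*(-1))*(5 + 2*(6**2 + 3*(-1) + 6*(-1))))*(-186) = (2*(36 - 3 - 6)*(5 + 2*(36 - 3 - 6)))*(-186) = (2*27*(5 + 2*27))*(-186) = (2*27*(5 + 54))*(-186) = (2*27*59)*(-186) = 3186*(-186) = -592596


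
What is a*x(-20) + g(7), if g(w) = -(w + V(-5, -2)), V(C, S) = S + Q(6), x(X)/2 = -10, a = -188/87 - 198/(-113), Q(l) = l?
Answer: -27781/9831 ≈ -2.8259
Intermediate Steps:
a = -4018/9831 (a = -188*1/87 - 198*(-1/113) = -188/87 + 198/113 = -4018/9831 ≈ -0.40871)
x(X) = -20 (x(X) = 2*(-10) = -20)
V(C, S) = 6 + S (V(C, S) = S + 6 = 6 + S)
g(w) = -4 - w (g(w) = -(w + (6 - 2)) = -(w + 4) = -(4 + w) = -4 - w)
a*x(-20) + g(7) = -4018/9831*(-20) + (-4 - 1*7) = 80360/9831 + (-4 - 7) = 80360/9831 - 11 = -27781/9831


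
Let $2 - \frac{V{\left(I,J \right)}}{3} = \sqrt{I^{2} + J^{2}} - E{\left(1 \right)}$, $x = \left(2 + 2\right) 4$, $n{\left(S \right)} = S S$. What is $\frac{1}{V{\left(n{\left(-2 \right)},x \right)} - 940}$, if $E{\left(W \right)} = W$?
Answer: $- \frac{931}{864313} + \frac{12 \sqrt{17}}{864313} \approx -0.0010199$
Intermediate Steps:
$n{\left(S \right)} = S^{2}$
$x = 16$ ($x = 4 \cdot 4 = 16$)
$V{\left(I,J \right)} = 9 - 3 \sqrt{I^{2} + J^{2}}$ ($V{\left(I,J \right)} = 6 - 3 \left(\sqrt{I^{2} + J^{2}} - 1\right) = 6 - 3 \left(-1 + \sqrt{I^{2} + J^{2}}\right) = 6 - \left(-3 + 3 \sqrt{I^{2} + J^{2}}\right) = 9 - 3 \sqrt{I^{2} + J^{2}}$)
$\frac{1}{V{\left(n{\left(-2 \right)},x \right)} - 940} = \frac{1}{\left(9 - 3 \sqrt{\left(\left(-2\right)^{2}\right)^{2} + 16^{2}}\right) - 940} = \frac{1}{\left(9 - 3 \sqrt{4^{2} + 256}\right) - 940} = \frac{1}{\left(9 - 3 \sqrt{16 + 256}\right) - 940} = \frac{1}{\left(9 - 3 \sqrt{272}\right) - 940} = \frac{1}{\left(9 - 3 \cdot 4 \sqrt{17}\right) - 940} = \frac{1}{\left(9 - 12 \sqrt{17}\right) - 940} = \frac{1}{-931 - 12 \sqrt{17}}$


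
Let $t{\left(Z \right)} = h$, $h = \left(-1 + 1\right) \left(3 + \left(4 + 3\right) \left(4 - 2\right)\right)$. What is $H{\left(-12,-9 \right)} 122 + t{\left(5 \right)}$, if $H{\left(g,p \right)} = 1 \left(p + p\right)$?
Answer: $-2196$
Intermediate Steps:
$H{\left(g,p \right)} = 2 p$ ($H{\left(g,p \right)} = 1 \cdot 2 p = 2 p$)
$h = 0$ ($h = 0 \left(3 + 7 \cdot 2\right) = 0 \left(3 + 14\right) = 0 \cdot 17 = 0$)
$t{\left(Z \right)} = 0$
$H{\left(-12,-9 \right)} 122 + t{\left(5 \right)} = 2 \left(-9\right) 122 + 0 = \left(-18\right) 122 + 0 = -2196 + 0 = -2196$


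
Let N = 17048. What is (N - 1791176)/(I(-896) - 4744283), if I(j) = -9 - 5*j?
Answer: 443532/1184953 ≈ 0.37430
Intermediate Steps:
(N - 1791176)/(I(-896) - 4744283) = (17048 - 1791176)/((-9 - 5*(-896)) - 4744283) = -1774128/((-9 + 4480) - 4744283) = -1774128/(4471 - 4744283) = -1774128/(-4739812) = -1774128*(-1/4739812) = 443532/1184953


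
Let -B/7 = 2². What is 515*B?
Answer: -14420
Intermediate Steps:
B = -28 (B = -7*2² = -7*4 = -28)
515*B = 515*(-28) = -14420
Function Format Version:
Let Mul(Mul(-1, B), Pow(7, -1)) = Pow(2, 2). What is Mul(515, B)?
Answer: -14420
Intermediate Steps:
B = -28 (B = Mul(-7, Pow(2, 2)) = Mul(-7, 4) = -28)
Mul(515, B) = Mul(515, -28) = -14420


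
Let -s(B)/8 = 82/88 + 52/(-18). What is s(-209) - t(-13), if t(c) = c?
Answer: 2837/99 ≈ 28.657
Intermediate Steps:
s(B) = 1550/99 (s(B) = -8*(82/88 + 52/(-18)) = -8*(82*(1/88) + 52*(-1/18)) = -8*(41/44 - 26/9) = -8*(-775/396) = 1550/99)
s(-209) - t(-13) = 1550/99 - 1*(-13) = 1550/99 + 13 = 2837/99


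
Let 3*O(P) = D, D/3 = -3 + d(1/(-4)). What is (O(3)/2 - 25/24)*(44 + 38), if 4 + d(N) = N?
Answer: -1148/3 ≈ -382.67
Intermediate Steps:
d(N) = -4 + N
D = -87/4 (D = 3*(-3 + (-4 + 1/(-4))) = 3*(-3 + (-4 - 1/4)) = 3*(-3 - 17/4) = 3*(-29/4) = -87/4 ≈ -21.750)
O(P) = -29/4 (O(P) = (1/3)*(-87/4) = -29/4)
(O(3)/2 - 25/24)*(44 + 38) = (-29/4/2 - 25/24)*(44 + 38) = (-29/4*1/2 - 25*1/24)*82 = (-29/8 - 25/24)*82 = -14/3*82 = -1148/3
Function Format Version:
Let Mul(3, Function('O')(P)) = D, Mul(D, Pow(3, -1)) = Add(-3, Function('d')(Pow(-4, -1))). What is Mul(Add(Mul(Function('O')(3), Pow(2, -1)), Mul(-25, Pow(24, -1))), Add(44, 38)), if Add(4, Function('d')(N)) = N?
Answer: Rational(-1148, 3) ≈ -382.67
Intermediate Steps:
Function('d')(N) = Add(-4, N)
D = Rational(-87, 4) (D = Mul(3, Add(-3, Add(-4, Pow(-4, -1)))) = Mul(3, Add(-3, Add(-4, Rational(-1, 4)))) = Mul(3, Add(-3, Rational(-17, 4))) = Mul(3, Rational(-29, 4)) = Rational(-87, 4) ≈ -21.750)
Function('O')(P) = Rational(-29, 4) (Function('O')(P) = Mul(Rational(1, 3), Rational(-87, 4)) = Rational(-29, 4))
Mul(Add(Mul(Function('O')(3), Pow(2, -1)), Mul(-25, Pow(24, -1))), Add(44, 38)) = Mul(Add(Mul(Rational(-29, 4), Pow(2, -1)), Mul(-25, Pow(24, -1))), Add(44, 38)) = Mul(Add(Mul(Rational(-29, 4), Rational(1, 2)), Mul(-25, Rational(1, 24))), 82) = Mul(Add(Rational(-29, 8), Rational(-25, 24)), 82) = Mul(Rational(-14, 3), 82) = Rational(-1148, 3)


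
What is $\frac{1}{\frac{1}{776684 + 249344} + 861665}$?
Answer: $\frac{1026028}{884092416621} \approx 1.1605 \cdot 10^{-6}$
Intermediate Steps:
$\frac{1}{\frac{1}{776684 + 249344} + 861665} = \frac{1}{\frac{1}{1026028} + 861665} = \frac{1}{\frac{884092416621}{1026028}} = \frac{1026028}{884092416621}$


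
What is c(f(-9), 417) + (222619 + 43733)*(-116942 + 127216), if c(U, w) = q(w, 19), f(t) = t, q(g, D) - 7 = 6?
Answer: 2736500461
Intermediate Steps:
q(g, D) = 13 (q(g, D) = 7 + 6 = 13)
c(U, w) = 13
c(f(-9), 417) + (222619 + 43733)*(-116942 + 127216) = 13 + (222619 + 43733)*(-116942 + 127216) = 13 + 266352*10274 = 13 + 2736500448 = 2736500461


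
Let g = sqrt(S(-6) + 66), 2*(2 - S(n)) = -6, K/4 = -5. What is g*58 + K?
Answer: -20 + 58*sqrt(71) ≈ 468.72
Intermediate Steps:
K = -20 (K = 4*(-5) = -20)
S(n) = 5 (S(n) = 2 - 1/2*(-6) = 2 + 3 = 5)
g = sqrt(71) (g = sqrt(5 + 66) = sqrt(71) ≈ 8.4261)
g*58 + K = sqrt(71)*58 - 20 = 58*sqrt(71) - 20 = -20 + 58*sqrt(71)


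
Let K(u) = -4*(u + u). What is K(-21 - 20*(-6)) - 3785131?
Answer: -3785923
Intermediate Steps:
K(u) = -8*u
K(-21 - 20*(-6)) - 3785131 = -8*(-21 - 20*(-6)) - 3785131 = -8*(-21 + 120) - 3785131 = -8*99 - 3785131 = -792 - 3785131 = -3785923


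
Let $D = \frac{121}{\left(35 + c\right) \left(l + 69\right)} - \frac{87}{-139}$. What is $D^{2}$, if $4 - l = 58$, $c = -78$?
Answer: $\frac{1544175616}{8038019025} \approx 0.19211$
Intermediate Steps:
$l = -54$ ($l = 4 - 58 = -54$)
$D = \frac{39296}{89655}$ ($D = \frac{121}{\left(35 - 78\right) \left(-54 + 69\right)} - \frac{87}{-139} = \frac{121}{\left(-43\right) 15} - - \frac{87}{139} = \frac{121}{-645} + \frac{87}{139} = 121 \left(- \frac{1}{645}\right) + \frac{87}{139} = - \frac{121}{645} + \frac{87}{139} = \frac{39296}{89655} \approx 0.4383$)
$D^{2} = \left(\frac{39296}{89655}\right)^{2} = \frac{1544175616}{8038019025}$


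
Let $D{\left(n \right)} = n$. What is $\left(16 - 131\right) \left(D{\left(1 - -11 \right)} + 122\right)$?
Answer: $-15410$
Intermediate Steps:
$\left(16 - 131\right) \left(D{\left(1 - -11 \right)} + 122\right) = \left(16 - 131\right) \left(\left(1 - -11\right) + 122\right) = - 115 \left(\left(1 + 11\right) + 122\right) = - 115 \left(12 + 122\right) = \left(-115\right) 134 = -15410$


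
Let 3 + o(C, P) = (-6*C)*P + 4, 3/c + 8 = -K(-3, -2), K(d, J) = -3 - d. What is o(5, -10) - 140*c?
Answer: 707/2 ≈ 353.50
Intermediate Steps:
c = -3/8 (c = 3/(-8 - (-3 - 1*(-3))) = 3/(-8 - (-3 + 3)) = 3/(-8 - 1*0) = 3/(-8 + 0) = 3/(-8) = 3*(-⅛) = -3/8 ≈ -0.37500)
o(C, P) = 1 - 6*C*P (o(C, P) = -3 + ((-6*C)*P + 4) = -3 + (-6*C*P + 4) = -3 + (4 - 6*C*P) = 1 - 6*C*P)
o(5, -10) - 140*c = (1 - 6*5*(-10)) - 140*(-3/8) = (1 + 300) + 105/2 = 301 + 105/2 = 707/2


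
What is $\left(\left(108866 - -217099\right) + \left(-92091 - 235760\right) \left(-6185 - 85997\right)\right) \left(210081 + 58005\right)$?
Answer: $8102171991664842$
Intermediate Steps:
$\left(\left(108866 - -217099\right) + \left(-92091 - 235760\right) \left(-6185 - 85997\right)\right) \left(210081 + 58005\right) = \left(\left(108866 + 217099\right) - -30221960882\right) 268086 = \left(325965 + 30221960882\right) 268086 = 30222286847 \cdot 268086 = 8102171991664842$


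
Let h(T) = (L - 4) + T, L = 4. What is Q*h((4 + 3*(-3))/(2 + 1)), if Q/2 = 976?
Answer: -9760/3 ≈ -3253.3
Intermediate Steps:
Q = 1952 (Q = 2*976 = 1952)
h(T) = T (h(T) = (4 - 4) + T = 0 + T = T)
Q*h((4 + 3*(-3))/(2 + 1)) = 1952*((4 + 3*(-3))/(2 + 1)) = 1952*((4 - 9)/3) = 1952*(-5*⅓) = 1952*(-5/3) = -9760/3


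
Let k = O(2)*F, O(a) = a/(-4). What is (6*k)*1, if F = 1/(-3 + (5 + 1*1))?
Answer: -1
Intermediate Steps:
O(a) = -a/4 (O(a) = a*(-¼) = -a/4)
F = ⅓ (F = 1/(-3 + (5 + 1)) = 1/(-3 + 6) = 1/3 = ⅓ ≈ 0.33333)
k = -⅙ (k = -¼*2*(⅓) = -½*⅓ = -⅙ ≈ -0.16667)
(6*k)*1 = (6*(-⅙))*1 = -1*1 = -1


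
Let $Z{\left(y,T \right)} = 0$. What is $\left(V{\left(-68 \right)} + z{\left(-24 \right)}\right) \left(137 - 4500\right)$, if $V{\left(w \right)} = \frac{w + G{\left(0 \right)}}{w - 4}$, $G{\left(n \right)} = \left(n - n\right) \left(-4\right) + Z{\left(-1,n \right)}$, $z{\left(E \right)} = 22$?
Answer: $- \frac{1801919}{18} \approx -1.0011 \cdot 10^{5}$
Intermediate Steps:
$G{\left(n \right)} = 0$ ($G{\left(n \right)} = \left(n - n\right) \left(-4\right) + 0 = 0 \left(-4\right) + 0 = 0 + 0 = 0$)
$V{\left(w \right)} = \frac{w}{-4 + w}$ ($V{\left(w \right)} = \frac{w + 0}{w - 4} = \frac{w}{-4 + w}$)
$\left(V{\left(-68 \right)} + z{\left(-24 \right)}\right) \left(137 - 4500\right) = \left(- \frac{68}{-4 - 68} + 22\right) \left(137 - 4500\right) = \left(- \frac{68}{-72} + 22\right) \left(-4363\right) = \left(\left(-68\right) \left(- \frac{1}{72}\right) + 22\right) \left(-4363\right) = \left(\frac{17}{18} + 22\right) \left(-4363\right) = \frac{413}{18} \left(-4363\right) = - \frac{1801919}{18}$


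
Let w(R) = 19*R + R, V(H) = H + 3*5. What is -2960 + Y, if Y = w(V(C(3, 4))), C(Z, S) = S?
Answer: -2580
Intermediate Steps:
V(H) = 15 + H (V(H) = H + 15 = 15 + H)
w(R) = 20*R
Y = 380 (Y = 20*(15 + 4) = 20*19 = 380)
-2960 + Y = -2960 + 380 = -2580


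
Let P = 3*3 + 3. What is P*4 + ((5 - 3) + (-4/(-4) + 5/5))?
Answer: 52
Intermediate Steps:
P = 12 (P = 9 + 3 = 12)
P*4 + ((5 - 3) + (-4/(-4) + 5/5)) = 12*4 + ((5 - 3) + (-4/(-4) + 5/5)) = 48 + (2 + (-4*(-¼) + 5*(⅕))) = 48 + (2 + (1 + 1)) = 48 + (2 + 2) = 48 + 4 = 52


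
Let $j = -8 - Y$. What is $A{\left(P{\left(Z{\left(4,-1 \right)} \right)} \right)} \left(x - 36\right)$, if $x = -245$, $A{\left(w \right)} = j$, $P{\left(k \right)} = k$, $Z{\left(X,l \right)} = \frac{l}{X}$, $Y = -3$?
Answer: $1405$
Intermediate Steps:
$j = -5$ ($j = -8 - -3 = -8 + 3 = -5$)
$A{\left(w \right)} = -5$
$A{\left(P{\left(Z{\left(4,-1 \right)} \right)} \right)} \left(x - 36\right) = - 5 \left(-245 - 36\right) = \left(-5\right) \left(-281\right) = 1405$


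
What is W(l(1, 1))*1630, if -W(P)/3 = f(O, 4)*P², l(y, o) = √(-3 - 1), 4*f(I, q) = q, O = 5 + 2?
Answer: 19560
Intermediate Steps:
O = 7
f(I, q) = q/4
l(y, o) = 2*I (l(y, o) = √(-4) = 2*I)
W(P) = -3*P² (W(P) = -3*(¼)*4*P² = -3*P²)
W(l(1, 1))*1630 = -3*(2*I)²*1630 = -3*(-4)*1630 = 12*1630 = 19560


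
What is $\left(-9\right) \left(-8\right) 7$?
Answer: $504$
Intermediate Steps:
$\left(-9\right) \left(-8\right) 7 = 72 \cdot 7 = 504$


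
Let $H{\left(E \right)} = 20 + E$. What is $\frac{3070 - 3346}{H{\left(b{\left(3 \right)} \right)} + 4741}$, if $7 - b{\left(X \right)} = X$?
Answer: $- \frac{276}{4765} \approx -0.057922$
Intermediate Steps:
$b{\left(X \right)} = 7 - X$
$\frac{3070 - 3346}{H{\left(b{\left(3 \right)} \right)} + 4741} = \frac{3070 - 3346}{\left(20 + \left(7 - 3\right)\right) + 4741} = - \frac{276}{\left(20 + \left(7 - 3\right)\right) + 4741} = - \frac{276}{\left(20 + 4\right) + 4741} = - \frac{276}{24 + 4741} = - \frac{276}{4765}$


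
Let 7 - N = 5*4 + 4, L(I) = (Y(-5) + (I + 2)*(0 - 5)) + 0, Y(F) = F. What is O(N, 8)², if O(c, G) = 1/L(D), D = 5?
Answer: 1/1600 ≈ 0.00062500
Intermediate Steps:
L(I) = -15 - 5*I (L(I) = (-5 + (I + 2)*(0 - 5)) + 0 = (-5 + (2 + I)*(-5)) + 0 = (-5 + (-10 - 5*I)) + 0 = (-15 - 5*I) + 0 = -15 - 5*I)
N = -17 (N = 7 - (5*4 + 4) = 7 - (20 + 4) = 7 - 1*24 = 7 - 24 = -17)
O(c, G) = -1/40 (O(c, G) = 1/(-15 - 5*5) = 1/(-15 - 25) = 1/(-40) = -1/40)
O(N, 8)² = (-1/40)² = 1/1600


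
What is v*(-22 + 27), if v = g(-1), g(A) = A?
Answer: -5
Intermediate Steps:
v = -1
v*(-22 + 27) = -(-22 + 27) = -1*5 = -5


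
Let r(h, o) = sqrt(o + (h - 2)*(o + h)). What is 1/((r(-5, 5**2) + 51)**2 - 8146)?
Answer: -I/(102*sqrt(115) + 5660*I) ≈ -0.00017032 - 3.2915e-5*I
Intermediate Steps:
r(h, o) = sqrt(o + (-2 + h)*(h + o))
1/((r(-5, 5**2) + 51)**2 - 8146) = 1/((sqrt((-5)**2 - 1*5**2 - 2*(-5) - 5*5**2) + 51)**2 - 8146) = 1/((sqrt(25 - 1*25 + 10 - 5*25) + 51)**2 - 8146) = 1/((sqrt(25 - 25 + 10 - 125) + 51)**2 - 8146) = 1/((sqrt(-115) + 51)**2 - 8146) = 1/((I*sqrt(115) + 51)**2 - 8146) = 1/((51 + I*sqrt(115))**2 - 8146) = 1/(-8146 + (51 + I*sqrt(115))**2)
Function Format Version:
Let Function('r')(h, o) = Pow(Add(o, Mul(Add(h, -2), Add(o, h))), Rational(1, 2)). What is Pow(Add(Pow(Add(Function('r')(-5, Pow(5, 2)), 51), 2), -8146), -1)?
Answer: Mul(-1, I, Pow(Add(Mul(102, Pow(115, Rational(1, 2))), Mul(5660, I)), -1)) ≈ Add(-0.00017032, Mul(-3.2915e-5, I))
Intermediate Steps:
Function('r')(h, o) = Pow(Add(o, Mul(Add(-2, h), Add(h, o))), Rational(1, 2))
Pow(Add(Pow(Add(Function('r')(-5, Pow(5, 2)), 51), 2), -8146), -1) = Pow(Add(Pow(Add(Pow(Add(Pow(-5, 2), Mul(-1, Pow(5, 2)), Mul(-2, -5), Mul(-5, Pow(5, 2))), Rational(1, 2)), 51), 2), -8146), -1) = Pow(Add(Pow(Add(Pow(Add(25, Mul(-1, 25), 10, Mul(-5, 25)), Rational(1, 2)), 51), 2), -8146), -1) = Pow(Add(Pow(Add(Pow(Add(25, -25, 10, -125), Rational(1, 2)), 51), 2), -8146), -1) = Pow(Add(Pow(Add(Pow(-115, Rational(1, 2)), 51), 2), -8146), -1) = Pow(Add(Pow(Add(Mul(I, Pow(115, Rational(1, 2))), 51), 2), -8146), -1) = Pow(Add(Pow(Add(51, Mul(I, Pow(115, Rational(1, 2)))), 2), -8146), -1) = Pow(Add(-8146, Pow(Add(51, Mul(I, Pow(115, Rational(1, 2)))), 2)), -1)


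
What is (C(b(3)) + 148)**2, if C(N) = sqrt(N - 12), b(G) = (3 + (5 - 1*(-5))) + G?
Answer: 22500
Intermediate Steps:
b(G) = 13 + G (b(G) = (3 + (5 + 5)) + G = (3 + 10) + G = 13 + G)
C(N) = sqrt(-12 + N)
(C(b(3)) + 148)**2 = (sqrt(-12 + (13 + 3)) + 148)**2 = (sqrt(-12 + 16) + 148)**2 = (sqrt(4) + 148)**2 = (2 + 148)**2 = 150**2 = 22500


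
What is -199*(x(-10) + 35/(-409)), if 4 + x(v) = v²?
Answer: -7806571/409 ≈ -19087.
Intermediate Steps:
x(v) = -4 + v²
-199*(x(-10) + 35/(-409)) = -199*((-4 + (-10)²) + 35/(-409)) = -199*((-4 + 100) + 35*(-1/409)) = -199*(96 - 35/409) = -199*39229/409 = -7806571/409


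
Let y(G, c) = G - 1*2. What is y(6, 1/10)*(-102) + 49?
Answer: -359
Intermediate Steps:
y(G, c) = -2 + G (y(G, c) = G - 2 = -2 + G)
y(6, 1/10)*(-102) + 49 = (-2 + 6)*(-102) + 49 = 4*(-102) + 49 = -408 + 49 = -359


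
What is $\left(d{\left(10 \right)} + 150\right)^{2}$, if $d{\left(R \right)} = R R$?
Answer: $62500$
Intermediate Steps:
$d{\left(R \right)} = R^{2}$
$\left(d{\left(10 \right)} + 150\right)^{2} = \left(10^{2} + 150\right)^{2} = \left(100 + 150\right)^{2} = 250^{2} = 62500$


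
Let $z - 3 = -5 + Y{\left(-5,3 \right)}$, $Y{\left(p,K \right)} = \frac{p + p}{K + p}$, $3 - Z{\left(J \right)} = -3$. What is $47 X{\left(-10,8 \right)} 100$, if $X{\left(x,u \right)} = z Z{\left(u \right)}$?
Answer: $84600$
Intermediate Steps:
$Z{\left(J \right)} = 6$ ($Z{\left(J \right)} = 3 - -3 = 3 + 3 = 6$)
$Y{\left(p,K \right)} = \frac{2 p}{K + p}$
$z = 3$ ($z = 3 - \left(5 + \frac{10}{3 - 5}\right) = 3 - \left(5 + \frac{10}{-2}\right) = 3 - \left(5 + 10 \left(- \frac{1}{2}\right)\right) = 3 + \left(-5 + 5\right) = 3 + 0 = 3$)
$X{\left(x,u \right)} = 18$ ($X{\left(x,u \right)} = 3 \cdot 6 = 18$)
$47 X{\left(-10,8 \right)} 100 = 47 \cdot 18 \cdot 100 = 846 \cdot 100 = 84600$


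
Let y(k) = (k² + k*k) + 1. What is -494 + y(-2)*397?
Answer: 3079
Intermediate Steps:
y(k) = 1 + 2*k² (y(k) = (k² + k²) + 1 = 2*k² + 1 = 1 + 2*k²)
-494 + y(-2)*397 = -494 + (1 + 2*(-2)²)*397 = -494 + (1 + 2*4)*397 = -494 + (1 + 8)*397 = -494 + 9*397 = -494 + 3573 = 3079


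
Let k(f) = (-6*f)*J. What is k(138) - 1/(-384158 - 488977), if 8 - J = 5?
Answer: -2168867339/873135 ≈ -2484.0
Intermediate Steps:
J = 3 (J = 8 - 1*5 = 8 - 5 = 3)
k(f) = -18*f (k(f) = -6*f*3 = -18*f)
k(138) - 1/(-384158 - 488977) = -18*138 - 1/(-384158 - 488977) = -2484 - 1/(-873135) = -2484 - 1*(-1/873135) = -2484 + 1/873135 = -2168867339/873135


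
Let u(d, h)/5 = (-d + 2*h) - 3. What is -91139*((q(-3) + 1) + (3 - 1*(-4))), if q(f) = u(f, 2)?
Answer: -2551892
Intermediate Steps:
u(d, h) = -15 - 5*d + 10*h (u(d, h) = 5*((-d + 2*h) - 3) = 5*(-3 - d + 2*h) = -15 - 5*d + 10*h)
q(f) = 5 - 5*f (q(f) = -15 - 5*f + 10*2 = -15 - 5*f + 20 = 5 - 5*f)
-91139*((q(-3) + 1) + (3 - 1*(-4))) = -91139*(((5 - 5*(-3)) + 1) + (3 - 1*(-4))) = -91139*(((5 + 15) + 1) + (3 + 4)) = -91139*((20 + 1) + 7) = -91139*(21 + 7) = -91139*28 = -2551892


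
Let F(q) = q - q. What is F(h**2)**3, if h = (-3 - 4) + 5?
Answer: 0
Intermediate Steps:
h = -2 (h = -7 + 5 = -2)
F(q) = 0
F(h**2)**3 = 0**3 = 0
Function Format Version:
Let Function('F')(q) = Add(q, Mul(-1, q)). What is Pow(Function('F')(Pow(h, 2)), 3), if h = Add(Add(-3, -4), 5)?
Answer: 0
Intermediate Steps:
h = -2 (h = Add(-7, 5) = -2)
Function('F')(q) = 0
Pow(Function('F')(Pow(h, 2)), 3) = Pow(0, 3) = 0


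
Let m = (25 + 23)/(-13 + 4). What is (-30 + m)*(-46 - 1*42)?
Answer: 9328/3 ≈ 3109.3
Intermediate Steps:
m = -16/3 (m = 48/(-9) = 48*(-1/9) = -16/3 ≈ -5.3333)
(-30 + m)*(-46 - 1*42) = (-30 - 16/3)*(-46 - 1*42) = -106*(-46 - 42)/3 = -106/3*(-88) = 9328/3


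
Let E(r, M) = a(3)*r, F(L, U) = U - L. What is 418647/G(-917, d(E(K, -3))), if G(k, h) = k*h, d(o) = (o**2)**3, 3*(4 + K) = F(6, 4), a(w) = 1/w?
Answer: -222486180327/6904584512 ≈ -32.223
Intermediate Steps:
K = -14/3 (K = -4 + (4 - 1*6)/3 = -4 + (4 - 6)/3 = -4 + (1/3)*(-2) = -4 - 2/3 = -14/3 ≈ -4.6667)
E(r, M) = r/3
d(o) = o**6
G(k, h) = h*k
418647/G(-917, d(E(K, -3))) = 418647/((((1/3)*(-14/3))**6*(-917))) = 418647/(((-14/9)**6*(-917))) = 418647/(((7529536/531441)*(-917))) = 418647/(-6904584512/531441) = 418647*(-531441/6904584512) = -222486180327/6904584512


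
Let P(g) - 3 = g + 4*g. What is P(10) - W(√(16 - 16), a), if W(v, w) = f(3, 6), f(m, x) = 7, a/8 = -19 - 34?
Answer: 46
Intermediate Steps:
P(g) = 3 + 5*g (P(g) = 3 + (g + 4*g) = 3 + 5*g)
a = -424 (a = 8*(-19 - 34) = 8*(-53) = -424)
W(v, w) = 7
P(10) - W(√(16 - 16), a) = (3 + 5*10) - 1*7 = (3 + 50) - 7 = 53 - 7 = 46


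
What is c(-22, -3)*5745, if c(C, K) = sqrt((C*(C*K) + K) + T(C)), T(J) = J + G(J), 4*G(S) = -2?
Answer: 5745*I*sqrt(5910)/2 ≈ 2.2083e+5*I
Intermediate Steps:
G(S) = -1/2 (G(S) = (1/4)*(-2) = -1/2)
T(J) = -1/2 + J (T(J) = J - 1/2 = -1/2 + J)
c(C, K) = sqrt(-1/2 + C + K + K*C**2) (c(C, K) = sqrt((C*(C*K) + K) + (-1/2 + C)) = sqrt((K*C**2 + K) + (-1/2 + C)) = sqrt((K + K*C**2) + (-1/2 + C)) = sqrt(-1/2 + C + K + K*C**2))
c(-22, -3)*5745 = (sqrt(-2 + 4*(-22) + 4*(-3) + 4*(-3)*(-22)**2)/2)*5745 = (sqrt(-2 - 88 - 12 + 4*(-3)*484)/2)*5745 = (sqrt(-2 - 88 - 12 - 5808)/2)*5745 = (sqrt(-5910)/2)*5745 = ((I*sqrt(5910))/2)*5745 = (I*sqrt(5910)/2)*5745 = 5745*I*sqrt(5910)/2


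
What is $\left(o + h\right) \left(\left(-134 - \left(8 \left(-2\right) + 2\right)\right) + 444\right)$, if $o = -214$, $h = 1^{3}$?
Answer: $-69012$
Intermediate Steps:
$h = 1$
$\left(o + h\right) \left(\left(-134 - \left(8 \left(-2\right) + 2\right)\right) + 444\right) = \left(-214 + 1\right) \left(\left(-134 - \left(8 \left(-2\right) + 2\right)\right) + 444\right) = - 213 \left(\left(-134 - \left(-16 + 2\right)\right) + 444\right) = - 213 \left(\left(-134 - -14\right) + 444\right) = - 213 \left(\left(-134 + 14\right) + 444\right) = - 213 \left(-120 + 444\right) = \left(-213\right) 324 = -69012$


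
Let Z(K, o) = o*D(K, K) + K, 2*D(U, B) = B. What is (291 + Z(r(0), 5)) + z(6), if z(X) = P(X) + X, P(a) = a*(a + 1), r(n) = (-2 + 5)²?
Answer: 741/2 ≈ 370.50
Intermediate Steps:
D(U, B) = B/2
r(n) = 9 (r(n) = 3² = 9)
P(a) = a*(1 + a)
Z(K, o) = K + K*o/2 (Z(K, o) = o*(K/2) + K = K*o/2 + K = K + K*o/2)
z(X) = X + X*(1 + X) (z(X) = X*(1 + X) + X = X + X*(1 + X))
(291 + Z(r(0), 5)) + z(6) = (291 + (½)*9*(2 + 5)) + 6*(2 + 6) = (291 + (½)*9*7) + 6*8 = (291 + 63/2) + 48 = 645/2 + 48 = 741/2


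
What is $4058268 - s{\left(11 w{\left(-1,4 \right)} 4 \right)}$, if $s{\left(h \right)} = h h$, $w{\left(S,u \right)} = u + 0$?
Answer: $4027292$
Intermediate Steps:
$w{\left(S,u \right)} = u$
$s{\left(h \right)} = h^{2}$
$4058268 - s{\left(11 w{\left(-1,4 \right)} 4 \right)} = 4058268 - \left(11 \cdot 4 \cdot 4\right)^{2} = 4058268 - \left(44 \cdot 4\right)^{2} = 4058268 - 176^{2} = 4058268 - 30976 = 4027292$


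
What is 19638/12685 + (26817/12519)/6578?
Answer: 539176373387/348203173890 ≈ 1.5485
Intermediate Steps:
19638/12685 + (26817/12519)/6578 = 19638*(1/12685) + (26817*(1/12519))*(1/6578) = 19638/12685 + (8939/4173)*(1/6578) = 19638/12685 + 8939/27449994 = 539176373387/348203173890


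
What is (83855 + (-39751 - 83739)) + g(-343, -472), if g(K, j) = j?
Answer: -40107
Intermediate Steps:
(83855 + (-39751 - 83739)) + g(-343, -472) = (83855 + (-39751 - 83739)) - 472 = (83855 - 123490) - 472 = -39635 - 472 = -40107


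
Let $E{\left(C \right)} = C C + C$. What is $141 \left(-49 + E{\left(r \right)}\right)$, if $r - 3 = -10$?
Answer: $-987$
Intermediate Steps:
$r = -7$ ($r = 3 - 10 = -7$)
$E{\left(C \right)} = C + C^{2}$ ($E{\left(C \right)} = C^{2} + C = C + C^{2}$)
$141 \left(-49 + E{\left(r \right)}\right) = 141 \left(-49 - 7 \left(1 - 7\right)\right) = 141 \left(-49 - -42\right) = 141 \left(-49 + 42\right) = 141 \left(-7\right) = -987$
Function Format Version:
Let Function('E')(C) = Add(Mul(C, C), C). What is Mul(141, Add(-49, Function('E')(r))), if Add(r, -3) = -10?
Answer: -987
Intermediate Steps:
r = -7 (r = Add(3, -10) = -7)
Function('E')(C) = Add(C, Pow(C, 2)) (Function('E')(C) = Add(Pow(C, 2), C) = Add(C, Pow(C, 2)))
Mul(141, Add(-49, Function('E')(r))) = Mul(141, Add(-49, Mul(-7, Add(1, -7)))) = Mul(141, Add(-49, Mul(-7, -6))) = Mul(141, Add(-49, 42)) = Mul(141, -7) = -987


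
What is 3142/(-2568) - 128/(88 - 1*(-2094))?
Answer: -1796137/1400844 ≈ -1.2822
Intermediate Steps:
3142/(-2568) - 128/(88 - 1*(-2094)) = 3142*(-1/2568) - 128/(88 + 2094) = -1571/1284 - 128/2182 = -1571/1284 - 128*1/2182 = -1571/1284 - 64/1091 = -1796137/1400844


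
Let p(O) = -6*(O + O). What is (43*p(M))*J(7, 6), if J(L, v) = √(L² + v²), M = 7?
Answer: -3612*√85 ≈ -33301.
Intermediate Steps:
p(O) = -12*O
(43*p(M))*J(7, 6) = (43*(-12*7))*√(7² + 6²) = (43*(-84))*√(49 + 36) = -3612*√85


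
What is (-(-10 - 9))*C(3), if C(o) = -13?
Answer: -247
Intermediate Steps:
(-(-10 - 9))*C(3) = -(-10 - 9)*(-13) = -(-19)*(-13) = -1*(-19)*(-13) = 19*(-13) = -247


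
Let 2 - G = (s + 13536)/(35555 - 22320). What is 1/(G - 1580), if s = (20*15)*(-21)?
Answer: -13235/20892066 ≈ -0.00063349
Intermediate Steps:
s = -6300 (s = 300*(-21) = -6300)
G = 19234/13235 (G = 2 - (-6300 + 13536)/(35555 - 22320) = 2 - 7236/13235 = 19234/13235 ≈ 1.4533)
1/(G - 1580) = 1/(19234/13235 - 1580) = 1/(-20892066/13235) = -13235/20892066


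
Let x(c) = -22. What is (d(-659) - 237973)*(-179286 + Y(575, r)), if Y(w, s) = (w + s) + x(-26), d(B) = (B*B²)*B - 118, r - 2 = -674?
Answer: -33835737946022350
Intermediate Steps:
r = -672 (r = 2 - 674 = -672)
d(B) = -118 + B⁴ (d(B) = B³*B - 118 = B⁴ - 118 = -118 + B⁴)
Y(w, s) = -22 + s + w (Y(w, s) = (w + s) - 22 = (s + w) - 22 = -22 + s + w)
(d(-659) - 237973)*(-179286 + Y(575, r)) = ((-118 + (-659)⁴) - 237973)*(-179286 + (-22 - 672 + 575)) = ((-118 + 188599986961) - 237973)*(-179286 - 119) = (188599986843 - 237973)*(-179405) = 188599748870*(-179405) = -33835737946022350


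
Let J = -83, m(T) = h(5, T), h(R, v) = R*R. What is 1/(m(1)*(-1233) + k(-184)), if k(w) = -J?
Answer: -1/30742 ≈ -3.2529e-5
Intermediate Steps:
h(R, v) = R²
m(T) = 25 (m(T) = 5² = 25)
k(w) = 83 (k(w) = -1*(-83) = 83)
1/(m(1)*(-1233) + k(-184)) = 1/(25*(-1233) + 83) = 1/(-30825 + 83) = 1/(-30742) = -1/30742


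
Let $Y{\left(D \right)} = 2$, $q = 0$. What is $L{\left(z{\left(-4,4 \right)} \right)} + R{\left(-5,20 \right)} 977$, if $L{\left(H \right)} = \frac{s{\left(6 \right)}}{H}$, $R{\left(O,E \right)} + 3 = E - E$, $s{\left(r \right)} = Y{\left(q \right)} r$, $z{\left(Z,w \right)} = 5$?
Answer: $- \frac{14643}{5} \approx -2928.6$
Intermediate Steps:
$s{\left(r \right)} = 2 r$
$R{\left(O,E \right)} = -3$ ($R{\left(O,E \right)} = -3 + \left(E - E\right) = -3 + 0 = -3$)
$L{\left(H \right)} = \frac{12}{H}$ ($L{\left(H \right)} = \frac{2 \cdot 6}{H} = \frac{12}{H}$)
$L{\left(z{\left(-4,4 \right)} \right)} + R{\left(-5,20 \right)} 977 = \frac{12}{5} - 2931 = - \frac{14643}{5}$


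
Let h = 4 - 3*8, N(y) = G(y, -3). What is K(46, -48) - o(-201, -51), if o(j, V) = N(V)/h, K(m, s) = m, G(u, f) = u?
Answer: 869/20 ≈ 43.450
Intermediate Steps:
N(y) = y
h = -20 (h = 4 - 24 = -20)
o(j, V) = -V/20 (o(j, V) = V/(-20) = V*(-1/20) = -V/20)
K(46, -48) - o(-201, -51) = 46 - (-1)*(-51)/20 = 46 - 1*51/20 = 46 - 51/20 = 869/20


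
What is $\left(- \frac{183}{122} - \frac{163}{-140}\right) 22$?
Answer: $- \frac{517}{70} \approx -7.3857$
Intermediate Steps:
$\left(- \frac{183}{122} - \frac{163}{-140}\right) 22 = \left(\left(-183\right) \frac{1}{122} - - \frac{163}{140}\right) 22 = \left(- \frac{3}{2} + \frac{163}{140}\right) 22 = \left(- \frac{47}{140}\right) 22 = - \frac{517}{70}$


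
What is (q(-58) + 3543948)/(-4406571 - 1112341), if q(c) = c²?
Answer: -221707/344932 ≈ -0.64276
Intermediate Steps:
(q(-58) + 3543948)/(-4406571 - 1112341) = ((-58)² + 3543948)/(-4406571 - 1112341) = (3364 + 3543948)/(-5518912) = 3547312*(-1/5518912) = -221707/344932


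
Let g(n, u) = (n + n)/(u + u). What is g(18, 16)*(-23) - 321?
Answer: -2775/8 ≈ -346.88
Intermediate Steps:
g(n, u) = n/u (g(n, u) = (2*n)/((2*u)) = (2*n)*(1/(2*u)) = n/u)
g(18, 16)*(-23) - 321 = (18/16)*(-23) - 321 = (18*(1/16))*(-23) - 321 = (9/8)*(-23) - 321 = -207/8 - 321 = -2775/8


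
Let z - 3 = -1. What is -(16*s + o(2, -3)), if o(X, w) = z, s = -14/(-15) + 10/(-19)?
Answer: -2426/285 ≈ -8.5123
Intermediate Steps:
z = 2 (z = 3 - 1 = 2)
s = 116/285 (s = -14*(-1/15) + 10*(-1/19) = 14/15 - 10/19 = 116/285 ≈ 0.40702)
o(X, w) = 2
-(16*s + o(2, -3)) = -(16*(116/285) + 2) = -(1856/285 + 2) = -1*2426/285 = -2426/285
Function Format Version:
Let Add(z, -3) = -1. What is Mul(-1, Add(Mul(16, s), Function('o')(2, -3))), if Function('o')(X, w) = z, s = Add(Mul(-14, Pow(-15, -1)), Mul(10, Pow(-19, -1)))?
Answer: Rational(-2426, 285) ≈ -8.5123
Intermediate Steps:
z = 2 (z = Add(3, -1) = 2)
s = Rational(116, 285) (s = Add(Mul(-14, Rational(-1, 15)), Mul(10, Rational(-1, 19))) = Add(Rational(14, 15), Rational(-10, 19)) = Rational(116, 285) ≈ 0.40702)
Function('o')(X, w) = 2
Mul(-1, Add(Mul(16, s), Function('o')(2, -3))) = Mul(-1, Add(Mul(16, Rational(116, 285)), 2)) = Mul(-1, Add(Rational(1856, 285), 2)) = Mul(-1, Rational(2426, 285)) = Rational(-2426, 285)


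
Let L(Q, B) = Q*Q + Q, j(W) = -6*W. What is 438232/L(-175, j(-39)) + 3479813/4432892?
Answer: 1024297716397/67490780700 ≈ 15.177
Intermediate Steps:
L(Q, B) = Q + Q² (L(Q, B) = Q² + Q = Q + Q²)
438232/L(-175, j(-39)) + 3479813/4432892 = 438232/((-175*(1 - 175))) + 3479813/4432892 = 438232/((-175*(-174))) + 3479813*(1/4432892) = 438232/30450 + 3479813/4432892 = 438232*(1/30450) + 3479813/4432892 = 219116/15225 + 3479813/4432892 = 1024297716397/67490780700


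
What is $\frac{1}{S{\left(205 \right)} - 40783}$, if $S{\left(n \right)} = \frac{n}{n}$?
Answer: $- \frac{1}{40782} \approx -2.4521 \cdot 10^{-5}$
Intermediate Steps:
$S{\left(n \right)} = 1$
$\frac{1}{S{\left(205 \right)} - 40783} = \frac{1}{1 - 40783} = \frac{1}{-40782} = - \frac{1}{40782}$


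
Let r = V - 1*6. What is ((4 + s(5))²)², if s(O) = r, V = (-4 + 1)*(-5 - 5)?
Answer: 614656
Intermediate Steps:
V = 30 (V = -3*(-10) = 30)
r = 24 (r = 30 - 1*6 = 30 - 6 = 24)
s(O) = 24
((4 + s(5))²)² = ((4 + 24)²)² = (28²)² = 784² = 614656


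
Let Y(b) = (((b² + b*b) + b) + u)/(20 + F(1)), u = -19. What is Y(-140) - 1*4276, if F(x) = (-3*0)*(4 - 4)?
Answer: -46479/20 ≈ -2323.9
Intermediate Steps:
F(x) = 0 (F(x) = 0*0 = 0)
Y(b) = -19/20 + b²/10 + b/20 (Y(b) = (((b² + b*b) + b) - 19)/(20 + 0) = (((b² + b²) + b) - 19)/20 = ((2*b² + b) - 19)*(1/20) = ((b + 2*b²) - 19)*(1/20) = (-19 + b + 2*b²)*(1/20) = -19/20 + b²/10 + b/20)
Y(-140) - 1*4276 = (-19/20 + (⅒)*(-140)² + (1/20)*(-140)) - 1*4276 = (-19/20 + (⅒)*19600 - 7) - 4276 = (-19/20 + 1960 - 7) - 4276 = 39041/20 - 4276 = -46479/20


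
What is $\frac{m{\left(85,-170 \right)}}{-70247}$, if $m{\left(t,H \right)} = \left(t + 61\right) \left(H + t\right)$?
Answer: $\frac{12410}{70247} \approx 0.17666$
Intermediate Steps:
$m{\left(t,H \right)} = \left(61 + t\right) \left(H + t\right)$
$\frac{m{\left(85,-170 \right)}}{-70247} = \frac{85^{2} + 61 \left(-170\right) + 61 \cdot 85 - 14450}{-70247} = \left(7225 - 10370 + 5185 - 14450\right) \left(- \frac{1}{70247}\right) = \left(-12410\right) \left(- \frac{1}{70247}\right) = \frac{12410}{70247}$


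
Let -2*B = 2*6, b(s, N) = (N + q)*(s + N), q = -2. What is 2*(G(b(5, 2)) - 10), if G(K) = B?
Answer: -32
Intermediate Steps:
b(s, N) = (-2 + N)*(N + s) (b(s, N) = (N - 2)*(s + N) = (-2 + N)*(N + s))
B = -6 ≈ -6.0000
G(K) = -6
2*(G(b(5, 2)) - 10) = 2*(-6 - 10) = 2*(-16) = -32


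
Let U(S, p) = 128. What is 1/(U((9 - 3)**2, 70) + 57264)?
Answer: 1/57392 ≈ 1.7424e-5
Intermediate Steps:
1/(U((9 - 3)**2, 70) + 57264) = 1/(128 + 57264) = 1/57392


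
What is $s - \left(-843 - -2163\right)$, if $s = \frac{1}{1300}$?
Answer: $- \frac{1715999}{1300} \approx -1320.0$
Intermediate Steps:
$s = \frac{1}{1300} \approx 0.00076923$
$s - \left(-843 - -2163\right) = \frac{1}{1300} - \left(-843 - -2163\right) = \frac{1}{1300} - \left(-843 + 2163\right) = \frac{1}{1300} - 1320 = - \frac{1715999}{1300}$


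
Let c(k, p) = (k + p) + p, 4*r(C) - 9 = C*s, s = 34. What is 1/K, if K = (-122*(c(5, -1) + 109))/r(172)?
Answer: -5857/54656 ≈ -0.10716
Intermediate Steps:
r(C) = 9/4 + 17*C/2 (r(C) = 9/4 + (C*34)/4 = 9/4 + (34*C)/4 = 9/4 + 17*C/2)
c(k, p) = k + 2*p
K = -54656/5857 (K = (-122*((5 + 2*(-1)) + 109))/(9/4 + (17/2)*172) = (-122*((5 - 2) + 109))/(9/4 + 1462) = (-122*(3 + 109))/(5857/4) = -122*112*(4/5857) = -13664*4/5857 = -54656/5857 ≈ -9.3317)
1/K = 1/(-54656/5857) = -5857/54656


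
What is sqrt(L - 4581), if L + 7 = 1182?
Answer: I*sqrt(3406) ≈ 58.361*I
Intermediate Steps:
L = 1175 (L = -7 + 1182 = 1175)
sqrt(L - 4581) = sqrt(1175 - 4581) = sqrt(-3406) = I*sqrt(3406)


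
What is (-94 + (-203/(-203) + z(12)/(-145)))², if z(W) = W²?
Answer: 185749641/21025 ≈ 8834.7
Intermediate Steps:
(-94 + (-203/(-203) + z(12)/(-145)))² = (-94 + (-203/(-203) + 12²/(-145)))² = (-94 + (-203*(-1/203) + 144*(-1/145)))² = (-94 + (1 - 144/145))² = (-94 + 1/145)² = (-13629/145)² = 185749641/21025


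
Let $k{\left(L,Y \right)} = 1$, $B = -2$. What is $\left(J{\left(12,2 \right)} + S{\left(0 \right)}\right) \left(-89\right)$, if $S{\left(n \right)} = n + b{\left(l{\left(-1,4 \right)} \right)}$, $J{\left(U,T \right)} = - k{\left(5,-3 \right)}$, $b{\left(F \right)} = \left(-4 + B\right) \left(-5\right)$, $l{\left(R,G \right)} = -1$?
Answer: $-2581$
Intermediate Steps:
$b{\left(F \right)} = 30$ ($b{\left(F \right)} = \left(-4 - 2\right) \left(-5\right) = \left(-6\right) \left(-5\right) = 30$)
$J{\left(U,T \right)} = -1$ ($J{\left(U,T \right)} = \left(-1\right) 1 = -1$)
$S{\left(n \right)} = 30 + n$ ($S{\left(n \right)} = n + 30 = 30 + n$)
$\left(J{\left(12,2 \right)} + S{\left(0 \right)}\right) \left(-89\right) = \left(-1 + \left(30 + 0\right)\right) \left(-89\right) = \left(-1 + 30\right) \left(-89\right) = 29 \left(-89\right) = -2581$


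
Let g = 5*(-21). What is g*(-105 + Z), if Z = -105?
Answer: 22050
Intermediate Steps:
g = -105
g*(-105 + Z) = -105*(-105 - 105) = -105*(-210) = 22050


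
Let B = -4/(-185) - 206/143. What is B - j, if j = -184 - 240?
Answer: 11179382/26455 ≈ 422.58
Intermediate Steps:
j = -424
B = -37538/26455 (B = -4*(-1/185) - 206*1/143 = 4/185 - 206/143 = -37538/26455 ≈ -1.4189)
B - j = -37538/26455 - 1*(-424) = -37538/26455 + 424 = 11179382/26455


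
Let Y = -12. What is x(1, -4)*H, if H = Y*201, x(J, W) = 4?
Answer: -9648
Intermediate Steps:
H = -2412 (H = -12*201 = -2412)
x(1, -4)*H = 4*(-2412) = -9648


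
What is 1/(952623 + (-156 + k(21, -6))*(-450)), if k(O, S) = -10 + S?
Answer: 1/1030023 ≈ 9.7085e-7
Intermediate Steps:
1/(952623 + (-156 + k(21, -6))*(-450)) = 1/(952623 + (-156 + (-10 - 6))*(-450)) = 1/(952623 + (-156 - 16)*(-450)) = 1/(952623 - 172*(-450)) = 1/(952623 + 77400) = 1/1030023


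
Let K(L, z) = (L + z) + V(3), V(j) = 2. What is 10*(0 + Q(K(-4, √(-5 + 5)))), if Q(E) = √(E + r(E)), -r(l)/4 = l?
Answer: 10*√6 ≈ 24.495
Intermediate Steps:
K(L, z) = 2 + L + z (K(L, z) = (L + z) + 2 = 2 + L + z)
r(l) = -4*l
Q(E) = √3*√(-E) (Q(E) = √(E - 4*E) = √(-3*E) = √3*√(-E))
10*(0 + Q(K(-4, √(-5 + 5)))) = 10*(0 + √3*√(-(2 - 4 + √(-5 + 5)))) = 10*(0 + √3*√(-(2 - 4 + √0))) = 10*(0 + √3*√(-(2 - 4 + 0))) = 10*(0 + √3*√(-1*(-2))) = 10*(0 + √3*√2) = 10*(0 + √6) = 10*√6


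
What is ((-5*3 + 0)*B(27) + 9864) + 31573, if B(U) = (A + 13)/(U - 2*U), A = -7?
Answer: 124321/3 ≈ 41440.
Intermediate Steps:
B(U) = -6/U (B(U) = (-7 + 13)/(U - 2*U) = 6/((-U)) = 6*(-1/U) = -6/U)
((-5*3 + 0)*B(27) + 9864) + 31573 = ((-5*3 + 0)*(-6/27) + 9864) + 31573 = ((-15 + 0)*(-6*1/27) + 9864) + 31573 = (-15*(-2/9) + 9864) + 31573 = (10/3 + 9864) + 31573 = 29602/3 + 31573 = 124321/3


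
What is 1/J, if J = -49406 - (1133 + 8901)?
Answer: -1/59440 ≈ -1.6824e-5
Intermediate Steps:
J = -59440 (J = -49406 - 1*10034 = -49406 - 10034 = -59440)
1/J = 1/(-59440) = -1/59440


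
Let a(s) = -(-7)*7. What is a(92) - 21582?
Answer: -21533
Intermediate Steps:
a(s) = 49 (a(s) = -7*(-7) = 49)
a(92) - 21582 = 49 - 21582 = -21533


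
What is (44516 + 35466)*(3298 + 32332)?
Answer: 2849758660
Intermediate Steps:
(44516 + 35466)*(3298 + 32332) = 79982*35630 = 2849758660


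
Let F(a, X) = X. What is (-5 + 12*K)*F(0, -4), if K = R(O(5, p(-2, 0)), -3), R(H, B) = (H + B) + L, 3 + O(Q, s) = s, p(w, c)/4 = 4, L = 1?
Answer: -508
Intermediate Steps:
p(w, c) = 16 (p(w, c) = 4*4 = 16)
O(Q, s) = -3 + s
R(H, B) = 1 + B + H (R(H, B) = (H + B) + 1 = (B + H) + 1 = 1 + B + H)
K = 11 (K = 1 - 3 + (-3 + 16) = 1 - 3 + 13 = 11)
(-5 + 12*K)*F(0, -4) = (-5 + 12*11)*(-4) = (-5 + 132)*(-4) = 127*(-4) = -508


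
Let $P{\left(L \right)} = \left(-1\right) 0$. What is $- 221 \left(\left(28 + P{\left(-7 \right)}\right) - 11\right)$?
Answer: $-3757$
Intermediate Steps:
$P{\left(L \right)} = 0$
$- 221 \left(\left(28 + P{\left(-7 \right)}\right) - 11\right) = - 221 \left(\left(28 + 0\right) - 11\right) = - 221 \left(28 - 11\right) = \left(-221\right) 17 = -3757$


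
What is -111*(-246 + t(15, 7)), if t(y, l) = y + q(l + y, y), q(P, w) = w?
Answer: 23976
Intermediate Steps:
t(y, l) = 2*y (t(y, l) = y + y = 2*y)
-111*(-246 + t(15, 7)) = -111*(-246 + 2*15) = -111*(-246 + 30) = -111*(-216) = 23976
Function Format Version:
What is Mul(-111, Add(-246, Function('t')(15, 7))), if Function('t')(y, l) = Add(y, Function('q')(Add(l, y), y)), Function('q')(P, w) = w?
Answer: 23976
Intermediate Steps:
Function('t')(y, l) = Mul(2, y) (Function('t')(y, l) = Add(y, y) = Mul(2, y))
Mul(-111, Add(-246, Function('t')(15, 7))) = Mul(-111, Add(-246, Mul(2, 15))) = Mul(-111, Add(-246, 30)) = Mul(-111, -216) = 23976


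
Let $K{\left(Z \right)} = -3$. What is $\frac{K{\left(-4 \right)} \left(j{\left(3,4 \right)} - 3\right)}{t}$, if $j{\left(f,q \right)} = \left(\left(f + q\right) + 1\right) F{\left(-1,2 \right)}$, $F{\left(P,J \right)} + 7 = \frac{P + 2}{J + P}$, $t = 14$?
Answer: $\frac{153}{14} \approx 10.929$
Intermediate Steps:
$F{\left(P,J \right)} = -7 + \frac{2 + P}{J + P}$ ($F{\left(P,J \right)} = -7 + \frac{P + 2}{J + P} = -7 + \frac{2 + P}{J + P}$)
$j{\left(f,q \right)} = -6 - 6 f - 6 q$ ($j{\left(f,q \right)} = \left(\left(f + q\right) + 1\right) \frac{2 - 14 - -6}{2 - 1} = \left(1 + f + q\right) \frac{2 - 14 + 6}{1} = \left(1 + f + q\right) 1 \left(-6\right) = \left(1 + f + q\right) \left(-6\right) = -6 - 6 f - 6 q$)
$\frac{K{\left(-4 \right)} \left(j{\left(3,4 \right)} - 3\right)}{t} = \frac{\left(-3\right) \left(\left(-6 - 18 - 24\right) - 3\right)}{14} = - 3 \left(\left(-6 - 18 - 24\right) - 3\right) \frac{1}{14} = - 3 \left(-48 - 3\right) \frac{1}{14} = \left(-3\right) \left(-51\right) \frac{1}{14} = 153 \cdot \frac{1}{14} = \frac{153}{14}$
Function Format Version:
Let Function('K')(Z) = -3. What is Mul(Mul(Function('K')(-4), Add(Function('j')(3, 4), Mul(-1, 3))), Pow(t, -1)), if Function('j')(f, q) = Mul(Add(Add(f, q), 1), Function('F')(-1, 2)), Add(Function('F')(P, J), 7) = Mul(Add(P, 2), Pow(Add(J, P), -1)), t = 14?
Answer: Rational(153, 14) ≈ 10.929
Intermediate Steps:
Function('F')(P, J) = Add(-7, Mul(Pow(Add(J, P), -1), Add(2, P))) (Function('F')(P, J) = Add(-7, Mul(Add(P, 2), Pow(Add(J, P), -1))) = Add(-7, Mul(Add(2, P), Pow(Add(J, P), -1))) = Add(-7, Mul(Pow(Add(J, P), -1), Add(2, P))))
Function('j')(f, q) = Add(-6, Mul(-6, f), Mul(-6, q)) (Function('j')(f, q) = Mul(Add(Add(f, q), 1), Mul(Pow(Add(2, -1), -1), Add(2, Mul(-7, 2), Mul(-6, -1)))) = Mul(Add(1, f, q), Mul(Pow(1, -1), Add(2, -14, 6))) = Mul(Add(1, f, q), Mul(1, -6)) = Mul(Add(1, f, q), -6) = Add(-6, Mul(-6, f), Mul(-6, q)))
Mul(Mul(Function('K')(-4), Add(Function('j')(3, 4), Mul(-1, 3))), Pow(t, -1)) = Mul(Mul(-3, Add(Add(-6, Mul(-6, 3), Mul(-6, 4)), Mul(-1, 3))), Pow(14, -1)) = Mul(Mul(-3, Add(Add(-6, -18, -24), -3)), Rational(1, 14)) = Mul(Mul(-3, Add(-48, -3)), Rational(1, 14)) = Mul(Mul(-3, -51), Rational(1, 14)) = Mul(153, Rational(1, 14)) = Rational(153, 14)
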